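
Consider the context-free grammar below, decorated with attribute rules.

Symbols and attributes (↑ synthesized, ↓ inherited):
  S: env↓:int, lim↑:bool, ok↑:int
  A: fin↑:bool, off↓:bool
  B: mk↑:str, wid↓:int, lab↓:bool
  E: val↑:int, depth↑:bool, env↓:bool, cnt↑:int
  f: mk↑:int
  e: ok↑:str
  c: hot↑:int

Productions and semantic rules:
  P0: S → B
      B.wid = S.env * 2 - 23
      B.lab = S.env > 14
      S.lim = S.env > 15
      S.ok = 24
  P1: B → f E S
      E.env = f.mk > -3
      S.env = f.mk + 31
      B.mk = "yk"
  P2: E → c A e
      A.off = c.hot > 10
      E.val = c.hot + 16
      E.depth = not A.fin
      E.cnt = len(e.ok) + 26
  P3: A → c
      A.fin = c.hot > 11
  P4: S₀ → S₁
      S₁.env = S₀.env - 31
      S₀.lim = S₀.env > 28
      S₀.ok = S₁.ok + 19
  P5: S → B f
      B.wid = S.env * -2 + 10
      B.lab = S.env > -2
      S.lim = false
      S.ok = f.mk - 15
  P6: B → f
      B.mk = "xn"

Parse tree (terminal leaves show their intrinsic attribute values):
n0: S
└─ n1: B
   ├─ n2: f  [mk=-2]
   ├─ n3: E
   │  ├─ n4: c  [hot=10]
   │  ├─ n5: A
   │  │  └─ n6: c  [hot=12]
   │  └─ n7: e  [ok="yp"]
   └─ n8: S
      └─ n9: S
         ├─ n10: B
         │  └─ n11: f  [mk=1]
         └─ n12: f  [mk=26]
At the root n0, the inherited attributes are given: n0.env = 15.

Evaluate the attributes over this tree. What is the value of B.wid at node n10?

14

1. n0.env = 15  [given at root]
2. n1.wid = 7  [S.env * 2 - 23]
3. n1.lab = true  [S.env > 14]
4. n2.mk = -2  [terminal]
5. n3.env = true  [f.mk > -3]
6. n4.hot = 10  [terminal]
7. n5.off = false  [c.hot > 10]
8. n6.hot = 12  [terminal]
9. n5.fin = true  [c.hot > 11]
10. n7.ok = "yp"  [terminal]
11. n3.val = 26  [c.hot + 16]
12. n3.depth = false  [not A.fin]
13. n3.cnt = 28  [len(e.ok) + 26]
14. n8.env = 29  [f.mk + 31]
15. n9.env = -2  [S₀.env - 31]
16. n10.wid = 14  [S.env * -2 + 10]
17. n10.lab = false  [S.env > -2]
18. n11.mk = 1  [terminal]
19. n10.mk = "xn"  ["xn"]
20. n12.mk = 26  [terminal]
21. n9.lim = false  [false]
22. n9.ok = 11  [f.mk - 15]
23. n8.lim = true  [S₀.env > 28]
24. n8.ok = 30  [S₁.ok + 19]
25. n1.mk = "yk"  ["yk"]
26. n0.lim = false  [S.env > 15]
27. n0.ok = 24  [24]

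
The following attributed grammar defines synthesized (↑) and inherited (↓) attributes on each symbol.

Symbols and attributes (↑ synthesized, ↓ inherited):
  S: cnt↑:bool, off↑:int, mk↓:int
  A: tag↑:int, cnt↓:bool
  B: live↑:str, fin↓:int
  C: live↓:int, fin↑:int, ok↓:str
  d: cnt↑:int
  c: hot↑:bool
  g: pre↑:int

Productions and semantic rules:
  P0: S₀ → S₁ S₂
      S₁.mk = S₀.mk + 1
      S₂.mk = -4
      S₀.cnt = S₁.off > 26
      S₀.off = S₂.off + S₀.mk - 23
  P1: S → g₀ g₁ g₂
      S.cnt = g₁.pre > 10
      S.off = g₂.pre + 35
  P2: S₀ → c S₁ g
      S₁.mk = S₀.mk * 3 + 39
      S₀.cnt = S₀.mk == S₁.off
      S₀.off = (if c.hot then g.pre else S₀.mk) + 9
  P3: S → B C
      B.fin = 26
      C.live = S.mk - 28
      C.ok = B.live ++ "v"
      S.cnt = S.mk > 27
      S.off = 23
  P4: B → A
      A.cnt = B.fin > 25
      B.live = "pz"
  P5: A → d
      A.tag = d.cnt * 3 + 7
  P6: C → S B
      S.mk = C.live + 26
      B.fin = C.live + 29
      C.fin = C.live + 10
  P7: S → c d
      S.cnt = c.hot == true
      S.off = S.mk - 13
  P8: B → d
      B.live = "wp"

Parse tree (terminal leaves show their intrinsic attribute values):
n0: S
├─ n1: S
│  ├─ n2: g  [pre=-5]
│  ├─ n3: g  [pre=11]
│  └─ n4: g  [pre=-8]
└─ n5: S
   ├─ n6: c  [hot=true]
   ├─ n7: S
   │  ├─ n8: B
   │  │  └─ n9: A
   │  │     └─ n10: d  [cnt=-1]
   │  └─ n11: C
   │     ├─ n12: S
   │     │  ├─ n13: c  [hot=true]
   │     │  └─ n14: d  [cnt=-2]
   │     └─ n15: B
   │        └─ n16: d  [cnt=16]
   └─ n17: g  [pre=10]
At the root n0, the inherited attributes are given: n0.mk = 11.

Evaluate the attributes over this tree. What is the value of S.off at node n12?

12

1. n0.mk = 11  [given at root]
2. n1.mk = 12  [S₀.mk + 1]
3. n2.pre = -5  [terminal]
4. n3.pre = 11  [terminal]
5. n4.pre = -8  [terminal]
6. n1.cnt = true  [g₁.pre > 10]
7. n1.off = 27  [g₂.pre + 35]
8. n5.mk = -4  [-4]
9. n6.hot = true  [terminal]
10. n7.mk = 27  [S₀.mk * 3 + 39]
11. n8.fin = 26  [26]
12. n9.cnt = true  [B.fin > 25]
13. n10.cnt = -1  [terminal]
14. n9.tag = 4  [d.cnt * 3 + 7]
15. n8.live = "pz"  ["pz"]
16. n11.live = -1  [S.mk - 28]
17. n11.ok = "pzv"  [B.live ++ "v"]
18. n12.mk = 25  [C.live + 26]
19. n13.hot = true  [terminal]
20. n14.cnt = -2  [terminal]
21. n12.cnt = true  [c.hot == true]
22. n12.off = 12  [S.mk - 13]
23. n15.fin = 28  [C.live + 29]
24. n16.cnt = 16  [terminal]
25. n15.live = "wp"  ["wp"]
26. n11.fin = 9  [C.live + 10]
27. n7.cnt = false  [S.mk > 27]
28. n7.off = 23  [23]
29. n17.pre = 10  [terminal]
30. n5.cnt = false  [S₀.mk == S₁.off]
31. n5.off = 19  [(if c.hot then g.pre else S₀.mk) + 9]
32. n0.cnt = true  [S₁.off > 26]
33. n0.off = 7  [S₂.off + S₀.mk - 23]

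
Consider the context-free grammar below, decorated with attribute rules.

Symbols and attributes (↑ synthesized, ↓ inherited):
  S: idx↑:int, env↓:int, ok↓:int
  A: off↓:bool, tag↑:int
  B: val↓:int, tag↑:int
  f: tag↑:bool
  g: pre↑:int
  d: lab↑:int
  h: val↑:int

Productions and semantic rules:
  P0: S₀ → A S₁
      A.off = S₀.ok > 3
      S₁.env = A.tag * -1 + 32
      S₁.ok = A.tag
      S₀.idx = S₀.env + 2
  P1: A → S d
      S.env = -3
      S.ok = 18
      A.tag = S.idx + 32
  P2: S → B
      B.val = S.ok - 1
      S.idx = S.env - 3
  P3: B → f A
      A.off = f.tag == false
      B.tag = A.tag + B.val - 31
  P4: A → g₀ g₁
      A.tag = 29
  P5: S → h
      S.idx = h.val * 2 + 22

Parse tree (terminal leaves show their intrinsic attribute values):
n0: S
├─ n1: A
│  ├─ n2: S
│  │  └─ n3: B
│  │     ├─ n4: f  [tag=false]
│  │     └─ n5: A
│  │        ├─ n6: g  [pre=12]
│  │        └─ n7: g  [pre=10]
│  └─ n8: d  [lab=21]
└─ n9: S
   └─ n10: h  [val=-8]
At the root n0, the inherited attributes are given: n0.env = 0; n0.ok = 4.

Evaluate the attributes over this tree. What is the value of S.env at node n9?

1. n0.env = 0  [given at root]
2. n0.ok = 4  [given at root]
3. n1.off = true  [S₀.ok > 3]
4. n2.env = -3  [-3]
5. n2.ok = 18  [18]
6. n3.val = 17  [S.ok - 1]
7. n4.tag = false  [terminal]
8. n5.off = true  [f.tag == false]
9. n6.pre = 12  [terminal]
10. n7.pre = 10  [terminal]
11. n5.tag = 29  [29]
12. n3.tag = 15  [A.tag + B.val - 31]
13. n2.idx = -6  [S.env - 3]
14. n8.lab = 21  [terminal]
15. n1.tag = 26  [S.idx + 32]
16. n9.env = 6  [A.tag * -1 + 32]
17. n9.ok = 26  [A.tag]
18. n10.val = -8  [terminal]
19. n9.idx = 6  [h.val * 2 + 22]
20. n0.idx = 2  [S₀.env + 2]

6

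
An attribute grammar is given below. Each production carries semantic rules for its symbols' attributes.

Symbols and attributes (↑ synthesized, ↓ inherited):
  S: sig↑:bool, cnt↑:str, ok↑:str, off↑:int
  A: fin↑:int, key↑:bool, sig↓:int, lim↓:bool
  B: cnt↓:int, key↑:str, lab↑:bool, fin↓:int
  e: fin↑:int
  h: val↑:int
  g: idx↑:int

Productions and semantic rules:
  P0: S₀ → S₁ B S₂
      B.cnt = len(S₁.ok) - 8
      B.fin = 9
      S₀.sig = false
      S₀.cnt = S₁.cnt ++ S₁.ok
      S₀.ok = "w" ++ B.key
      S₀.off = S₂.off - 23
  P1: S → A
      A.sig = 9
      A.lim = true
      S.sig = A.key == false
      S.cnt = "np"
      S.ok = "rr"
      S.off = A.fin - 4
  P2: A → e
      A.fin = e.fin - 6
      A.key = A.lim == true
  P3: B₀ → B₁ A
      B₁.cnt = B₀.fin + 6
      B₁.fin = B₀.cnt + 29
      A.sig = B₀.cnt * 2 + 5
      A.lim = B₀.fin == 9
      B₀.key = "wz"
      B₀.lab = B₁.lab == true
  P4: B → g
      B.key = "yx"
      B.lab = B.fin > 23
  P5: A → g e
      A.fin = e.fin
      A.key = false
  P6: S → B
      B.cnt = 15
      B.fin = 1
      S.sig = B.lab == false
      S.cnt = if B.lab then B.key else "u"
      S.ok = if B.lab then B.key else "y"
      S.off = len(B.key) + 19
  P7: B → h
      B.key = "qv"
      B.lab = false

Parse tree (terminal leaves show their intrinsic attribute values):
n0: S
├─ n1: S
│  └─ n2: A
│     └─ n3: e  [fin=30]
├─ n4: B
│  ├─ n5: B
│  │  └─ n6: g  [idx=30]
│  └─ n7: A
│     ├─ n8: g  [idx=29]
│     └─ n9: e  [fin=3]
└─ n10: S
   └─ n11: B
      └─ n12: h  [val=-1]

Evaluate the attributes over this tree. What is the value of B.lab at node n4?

false

1. n2.sig = 9  [9]
2. n2.lim = true  [true]
3. n3.fin = 30  [terminal]
4. n2.fin = 24  [e.fin - 6]
5. n2.key = true  [A.lim == true]
6. n1.sig = false  [A.key == false]
7. n1.cnt = "np"  ["np"]
8. n1.ok = "rr"  ["rr"]
9. n1.off = 20  [A.fin - 4]
10. n4.cnt = -6  [len(S₁.ok) - 8]
11. n4.fin = 9  [9]
12. n5.cnt = 15  [B₀.fin + 6]
13. n5.fin = 23  [B₀.cnt + 29]
14. n6.idx = 30  [terminal]
15. n5.key = "yx"  ["yx"]
16. n5.lab = false  [B.fin > 23]
17. n7.sig = -7  [B₀.cnt * 2 + 5]
18. n7.lim = true  [B₀.fin == 9]
19. n8.idx = 29  [terminal]
20. n9.fin = 3  [terminal]
21. n7.fin = 3  [e.fin]
22. n7.key = false  [false]
23. n4.key = "wz"  ["wz"]
24. n4.lab = false  [B₁.lab == true]
25. n11.cnt = 15  [15]
26. n11.fin = 1  [1]
27. n12.val = -1  [terminal]
28. n11.key = "qv"  ["qv"]
29. n11.lab = false  [false]
30. n10.sig = true  [B.lab == false]
31. n10.cnt = "u"  [if B.lab then B.key else "u"]
32. n10.ok = "y"  [if B.lab then B.key else "y"]
33. n10.off = 21  [len(B.key) + 19]
34. n0.sig = false  [false]
35. n0.cnt = "nprr"  [S₁.cnt ++ S₁.ok]
36. n0.ok = "wwz"  ["w" ++ B.key]
37. n0.off = -2  [S₂.off - 23]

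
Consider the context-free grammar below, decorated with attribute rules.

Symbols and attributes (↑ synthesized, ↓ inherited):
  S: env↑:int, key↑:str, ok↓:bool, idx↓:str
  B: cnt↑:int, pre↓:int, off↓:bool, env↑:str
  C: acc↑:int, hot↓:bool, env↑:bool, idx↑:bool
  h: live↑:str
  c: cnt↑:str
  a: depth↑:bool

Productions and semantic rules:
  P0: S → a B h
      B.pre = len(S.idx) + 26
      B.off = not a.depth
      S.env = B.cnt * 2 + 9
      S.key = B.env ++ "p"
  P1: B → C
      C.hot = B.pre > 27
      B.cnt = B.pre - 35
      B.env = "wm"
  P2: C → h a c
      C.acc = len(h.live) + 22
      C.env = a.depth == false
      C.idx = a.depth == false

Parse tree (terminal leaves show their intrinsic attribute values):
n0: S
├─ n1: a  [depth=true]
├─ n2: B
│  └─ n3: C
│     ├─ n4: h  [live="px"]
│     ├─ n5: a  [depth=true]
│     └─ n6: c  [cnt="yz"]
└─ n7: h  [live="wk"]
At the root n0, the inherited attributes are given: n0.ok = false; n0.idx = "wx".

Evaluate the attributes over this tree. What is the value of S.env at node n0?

-5

1. n0.ok = false  [given at root]
2. n0.idx = "wx"  [given at root]
3. n1.depth = true  [terminal]
4. n2.pre = 28  [len(S.idx) + 26]
5. n2.off = false  [not a.depth]
6. n3.hot = true  [B.pre > 27]
7. n4.live = "px"  [terminal]
8. n5.depth = true  [terminal]
9. n6.cnt = "yz"  [terminal]
10. n3.acc = 24  [len(h.live) + 22]
11. n3.env = false  [a.depth == false]
12. n3.idx = false  [a.depth == false]
13. n2.cnt = -7  [B.pre - 35]
14. n2.env = "wm"  ["wm"]
15. n7.live = "wk"  [terminal]
16. n0.env = -5  [B.cnt * 2 + 9]
17. n0.key = "wmp"  [B.env ++ "p"]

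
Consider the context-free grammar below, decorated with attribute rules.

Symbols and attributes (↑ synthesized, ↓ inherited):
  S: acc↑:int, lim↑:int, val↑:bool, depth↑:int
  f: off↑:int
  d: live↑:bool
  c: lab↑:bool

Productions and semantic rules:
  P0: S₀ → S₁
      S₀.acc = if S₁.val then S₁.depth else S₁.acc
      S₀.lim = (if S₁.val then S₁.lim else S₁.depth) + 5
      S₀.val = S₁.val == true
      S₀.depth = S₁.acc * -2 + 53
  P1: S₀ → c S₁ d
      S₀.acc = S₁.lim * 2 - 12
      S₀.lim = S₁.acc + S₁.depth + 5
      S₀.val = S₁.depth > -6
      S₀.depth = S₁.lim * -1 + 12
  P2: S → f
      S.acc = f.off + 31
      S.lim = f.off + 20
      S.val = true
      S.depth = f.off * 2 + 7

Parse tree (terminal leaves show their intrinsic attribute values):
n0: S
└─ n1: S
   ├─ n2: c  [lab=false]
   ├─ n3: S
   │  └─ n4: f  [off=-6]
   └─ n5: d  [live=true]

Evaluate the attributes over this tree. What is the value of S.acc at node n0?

-2

1. n2.lab = false  [terminal]
2. n4.off = -6  [terminal]
3. n3.acc = 25  [f.off + 31]
4. n3.lim = 14  [f.off + 20]
5. n3.val = true  [true]
6. n3.depth = -5  [f.off * 2 + 7]
7. n5.live = true  [terminal]
8. n1.acc = 16  [S₁.lim * 2 - 12]
9. n1.lim = 25  [S₁.acc + S₁.depth + 5]
10. n1.val = true  [S₁.depth > -6]
11. n1.depth = -2  [S₁.lim * -1 + 12]
12. n0.acc = -2  [if S₁.val then S₁.depth else S₁.acc]
13. n0.lim = 30  [(if S₁.val then S₁.lim else S₁.depth) + 5]
14. n0.val = true  [S₁.val == true]
15. n0.depth = 21  [S₁.acc * -2 + 53]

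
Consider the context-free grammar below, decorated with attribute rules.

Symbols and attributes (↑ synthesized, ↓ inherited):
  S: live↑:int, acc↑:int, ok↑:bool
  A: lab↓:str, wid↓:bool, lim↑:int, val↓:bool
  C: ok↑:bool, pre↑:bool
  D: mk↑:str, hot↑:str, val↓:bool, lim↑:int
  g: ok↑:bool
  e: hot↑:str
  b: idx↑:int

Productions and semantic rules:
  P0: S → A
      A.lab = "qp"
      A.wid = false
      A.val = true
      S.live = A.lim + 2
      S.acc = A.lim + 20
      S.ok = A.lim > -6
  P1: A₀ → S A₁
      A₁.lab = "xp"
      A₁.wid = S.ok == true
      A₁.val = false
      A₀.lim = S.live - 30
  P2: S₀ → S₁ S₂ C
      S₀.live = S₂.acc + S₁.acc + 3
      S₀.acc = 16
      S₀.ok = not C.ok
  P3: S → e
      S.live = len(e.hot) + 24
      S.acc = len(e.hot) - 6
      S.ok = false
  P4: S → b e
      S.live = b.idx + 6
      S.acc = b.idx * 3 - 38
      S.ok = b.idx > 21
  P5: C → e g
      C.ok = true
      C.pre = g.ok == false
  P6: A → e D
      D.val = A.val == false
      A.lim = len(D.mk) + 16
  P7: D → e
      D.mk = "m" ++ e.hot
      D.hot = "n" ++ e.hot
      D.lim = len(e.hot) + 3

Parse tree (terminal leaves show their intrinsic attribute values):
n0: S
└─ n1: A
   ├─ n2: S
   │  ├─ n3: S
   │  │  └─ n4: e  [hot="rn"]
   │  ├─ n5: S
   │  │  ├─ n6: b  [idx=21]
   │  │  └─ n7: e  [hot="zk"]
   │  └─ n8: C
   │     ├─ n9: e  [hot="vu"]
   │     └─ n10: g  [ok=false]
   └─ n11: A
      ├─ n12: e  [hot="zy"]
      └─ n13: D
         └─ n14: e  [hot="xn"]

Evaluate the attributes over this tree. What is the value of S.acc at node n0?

14

1. n1.lab = "qp"  ["qp"]
2. n1.wid = false  [false]
3. n1.val = true  [true]
4. n4.hot = "rn"  [terminal]
5. n3.live = 26  [len(e.hot) + 24]
6. n3.acc = -4  [len(e.hot) - 6]
7. n3.ok = false  [false]
8. n6.idx = 21  [terminal]
9. n7.hot = "zk"  [terminal]
10. n5.live = 27  [b.idx + 6]
11. n5.acc = 25  [b.idx * 3 - 38]
12. n5.ok = false  [b.idx > 21]
13. n9.hot = "vu"  [terminal]
14. n10.ok = false  [terminal]
15. n8.ok = true  [true]
16. n8.pre = true  [g.ok == false]
17. n2.live = 24  [S₂.acc + S₁.acc + 3]
18. n2.acc = 16  [16]
19. n2.ok = false  [not C.ok]
20. n11.lab = "xp"  ["xp"]
21. n11.wid = false  [S.ok == true]
22. n11.val = false  [false]
23. n12.hot = "zy"  [terminal]
24. n13.val = true  [A.val == false]
25. n14.hot = "xn"  [terminal]
26. n13.mk = "mxn"  ["m" ++ e.hot]
27. n13.hot = "nxn"  ["n" ++ e.hot]
28. n13.lim = 5  [len(e.hot) + 3]
29. n11.lim = 19  [len(D.mk) + 16]
30. n1.lim = -6  [S.live - 30]
31. n0.live = -4  [A.lim + 2]
32. n0.acc = 14  [A.lim + 20]
33. n0.ok = false  [A.lim > -6]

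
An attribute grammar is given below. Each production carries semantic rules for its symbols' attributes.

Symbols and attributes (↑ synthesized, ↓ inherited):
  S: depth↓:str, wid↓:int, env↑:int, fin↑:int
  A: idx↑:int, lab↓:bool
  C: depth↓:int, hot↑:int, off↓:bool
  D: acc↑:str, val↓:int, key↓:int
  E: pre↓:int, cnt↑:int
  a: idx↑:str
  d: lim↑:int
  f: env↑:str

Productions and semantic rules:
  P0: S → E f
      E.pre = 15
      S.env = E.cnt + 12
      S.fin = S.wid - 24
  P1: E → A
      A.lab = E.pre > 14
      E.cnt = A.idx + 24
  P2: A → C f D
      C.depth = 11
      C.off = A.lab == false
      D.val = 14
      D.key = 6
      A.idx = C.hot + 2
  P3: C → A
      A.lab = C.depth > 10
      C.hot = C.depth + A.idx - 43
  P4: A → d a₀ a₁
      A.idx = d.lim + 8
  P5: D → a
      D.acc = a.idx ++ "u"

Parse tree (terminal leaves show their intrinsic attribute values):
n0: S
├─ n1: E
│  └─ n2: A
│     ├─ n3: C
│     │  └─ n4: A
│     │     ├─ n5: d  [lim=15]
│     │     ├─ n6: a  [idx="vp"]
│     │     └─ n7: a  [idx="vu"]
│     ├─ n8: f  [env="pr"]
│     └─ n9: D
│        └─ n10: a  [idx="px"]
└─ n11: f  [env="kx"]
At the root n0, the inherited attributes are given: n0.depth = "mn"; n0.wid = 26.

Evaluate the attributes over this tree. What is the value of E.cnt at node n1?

17

1. n0.depth = "mn"  [given at root]
2. n0.wid = 26  [given at root]
3. n1.pre = 15  [15]
4. n2.lab = true  [E.pre > 14]
5. n3.depth = 11  [11]
6. n3.off = false  [A.lab == false]
7. n4.lab = true  [C.depth > 10]
8. n5.lim = 15  [terminal]
9. n6.idx = "vp"  [terminal]
10. n7.idx = "vu"  [terminal]
11. n4.idx = 23  [d.lim + 8]
12. n3.hot = -9  [C.depth + A.idx - 43]
13. n8.env = "pr"  [terminal]
14. n9.val = 14  [14]
15. n9.key = 6  [6]
16. n10.idx = "px"  [terminal]
17. n9.acc = "pxu"  [a.idx ++ "u"]
18. n2.idx = -7  [C.hot + 2]
19. n1.cnt = 17  [A.idx + 24]
20. n11.env = "kx"  [terminal]
21. n0.env = 29  [E.cnt + 12]
22. n0.fin = 2  [S.wid - 24]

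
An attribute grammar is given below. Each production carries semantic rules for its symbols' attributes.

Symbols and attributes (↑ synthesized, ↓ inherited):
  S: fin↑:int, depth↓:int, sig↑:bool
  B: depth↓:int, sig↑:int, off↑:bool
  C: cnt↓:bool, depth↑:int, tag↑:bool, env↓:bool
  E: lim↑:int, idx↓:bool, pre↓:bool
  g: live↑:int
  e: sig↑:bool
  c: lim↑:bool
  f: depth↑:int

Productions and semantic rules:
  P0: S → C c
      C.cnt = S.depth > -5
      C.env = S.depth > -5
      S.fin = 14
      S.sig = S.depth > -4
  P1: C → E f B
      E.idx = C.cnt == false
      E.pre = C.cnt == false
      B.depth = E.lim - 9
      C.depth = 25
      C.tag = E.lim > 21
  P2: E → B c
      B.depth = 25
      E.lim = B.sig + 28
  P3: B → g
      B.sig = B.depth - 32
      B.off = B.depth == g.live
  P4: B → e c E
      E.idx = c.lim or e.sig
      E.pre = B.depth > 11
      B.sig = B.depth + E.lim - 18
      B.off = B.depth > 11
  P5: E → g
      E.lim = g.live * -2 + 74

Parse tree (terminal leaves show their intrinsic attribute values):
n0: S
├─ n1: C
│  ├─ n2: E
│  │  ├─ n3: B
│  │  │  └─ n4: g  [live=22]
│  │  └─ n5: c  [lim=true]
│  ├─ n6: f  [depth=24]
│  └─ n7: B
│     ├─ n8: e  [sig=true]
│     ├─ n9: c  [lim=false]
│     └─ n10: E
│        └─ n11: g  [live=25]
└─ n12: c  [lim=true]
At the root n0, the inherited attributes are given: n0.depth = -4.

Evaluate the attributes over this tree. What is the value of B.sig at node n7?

1. n0.depth = -4  [given at root]
2. n1.cnt = true  [S.depth > -5]
3. n1.env = true  [S.depth > -5]
4. n2.idx = false  [C.cnt == false]
5. n2.pre = false  [C.cnt == false]
6. n3.depth = 25  [25]
7. n4.live = 22  [terminal]
8. n3.sig = -7  [B.depth - 32]
9. n3.off = false  [B.depth == g.live]
10. n5.lim = true  [terminal]
11. n2.lim = 21  [B.sig + 28]
12. n6.depth = 24  [terminal]
13. n7.depth = 12  [E.lim - 9]
14. n8.sig = true  [terminal]
15. n9.lim = false  [terminal]
16. n10.idx = true  [c.lim or e.sig]
17. n10.pre = true  [B.depth > 11]
18. n11.live = 25  [terminal]
19. n10.lim = 24  [g.live * -2 + 74]
20. n7.sig = 18  [B.depth + E.lim - 18]
21. n7.off = true  [B.depth > 11]
22. n1.depth = 25  [25]
23. n1.tag = false  [E.lim > 21]
24. n12.lim = true  [terminal]
25. n0.fin = 14  [14]
26. n0.sig = false  [S.depth > -4]

18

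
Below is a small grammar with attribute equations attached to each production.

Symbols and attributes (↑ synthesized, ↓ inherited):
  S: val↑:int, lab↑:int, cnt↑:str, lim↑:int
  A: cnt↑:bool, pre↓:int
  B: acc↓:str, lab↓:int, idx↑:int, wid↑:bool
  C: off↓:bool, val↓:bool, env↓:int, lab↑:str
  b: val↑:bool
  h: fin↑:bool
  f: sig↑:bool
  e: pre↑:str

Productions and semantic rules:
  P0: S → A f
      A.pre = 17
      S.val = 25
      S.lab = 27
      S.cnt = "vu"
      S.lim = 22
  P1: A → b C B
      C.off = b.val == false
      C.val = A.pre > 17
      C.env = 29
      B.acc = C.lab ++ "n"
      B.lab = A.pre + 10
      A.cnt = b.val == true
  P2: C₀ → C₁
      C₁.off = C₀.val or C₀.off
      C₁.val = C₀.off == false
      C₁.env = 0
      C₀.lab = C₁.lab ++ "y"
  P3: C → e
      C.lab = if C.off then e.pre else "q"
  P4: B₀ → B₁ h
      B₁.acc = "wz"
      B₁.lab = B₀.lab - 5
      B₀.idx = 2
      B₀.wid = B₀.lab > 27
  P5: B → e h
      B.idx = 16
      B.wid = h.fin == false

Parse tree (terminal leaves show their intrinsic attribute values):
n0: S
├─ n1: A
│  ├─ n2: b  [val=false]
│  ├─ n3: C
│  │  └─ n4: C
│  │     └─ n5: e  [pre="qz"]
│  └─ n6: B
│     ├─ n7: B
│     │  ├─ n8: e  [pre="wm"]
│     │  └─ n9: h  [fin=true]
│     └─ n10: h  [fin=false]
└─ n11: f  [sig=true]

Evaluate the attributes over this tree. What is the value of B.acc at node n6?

"qzyn"

1. n1.pre = 17  [17]
2. n2.val = false  [terminal]
3. n3.off = true  [b.val == false]
4. n3.val = false  [A.pre > 17]
5. n3.env = 29  [29]
6. n4.off = true  [C₀.val or C₀.off]
7. n4.val = false  [C₀.off == false]
8. n4.env = 0  [0]
9. n5.pre = "qz"  [terminal]
10. n4.lab = "qz"  [if C.off then e.pre else "q"]
11. n3.lab = "qzy"  [C₁.lab ++ "y"]
12. n6.acc = "qzyn"  [C.lab ++ "n"]
13. n6.lab = 27  [A.pre + 10]
14. n7.acc = "wz"  ["wz"]
15. n7.lab = 22  [B₀.lab - 5]
16. n8.pre = "wm"  [terminal]
17. n9.fin = true  [terminal]
18. n7.idx = 16  [16]
19. n7.wid = false  [h.fin == false]
20. n10.fin = false  [terminal]
21. n6.idx = 2  [2]
22. n6.wid = false  [B₀.lab > 27]
23. n1.cnt = false  [b.val == true]
24. n11.sig = true  [terminal]
25. n0.val = 25  [25]
26. n0.lab = 27  [27]
27. n0.cnt = "vu"  ["vu"]
28. n0.lim = 22  [22]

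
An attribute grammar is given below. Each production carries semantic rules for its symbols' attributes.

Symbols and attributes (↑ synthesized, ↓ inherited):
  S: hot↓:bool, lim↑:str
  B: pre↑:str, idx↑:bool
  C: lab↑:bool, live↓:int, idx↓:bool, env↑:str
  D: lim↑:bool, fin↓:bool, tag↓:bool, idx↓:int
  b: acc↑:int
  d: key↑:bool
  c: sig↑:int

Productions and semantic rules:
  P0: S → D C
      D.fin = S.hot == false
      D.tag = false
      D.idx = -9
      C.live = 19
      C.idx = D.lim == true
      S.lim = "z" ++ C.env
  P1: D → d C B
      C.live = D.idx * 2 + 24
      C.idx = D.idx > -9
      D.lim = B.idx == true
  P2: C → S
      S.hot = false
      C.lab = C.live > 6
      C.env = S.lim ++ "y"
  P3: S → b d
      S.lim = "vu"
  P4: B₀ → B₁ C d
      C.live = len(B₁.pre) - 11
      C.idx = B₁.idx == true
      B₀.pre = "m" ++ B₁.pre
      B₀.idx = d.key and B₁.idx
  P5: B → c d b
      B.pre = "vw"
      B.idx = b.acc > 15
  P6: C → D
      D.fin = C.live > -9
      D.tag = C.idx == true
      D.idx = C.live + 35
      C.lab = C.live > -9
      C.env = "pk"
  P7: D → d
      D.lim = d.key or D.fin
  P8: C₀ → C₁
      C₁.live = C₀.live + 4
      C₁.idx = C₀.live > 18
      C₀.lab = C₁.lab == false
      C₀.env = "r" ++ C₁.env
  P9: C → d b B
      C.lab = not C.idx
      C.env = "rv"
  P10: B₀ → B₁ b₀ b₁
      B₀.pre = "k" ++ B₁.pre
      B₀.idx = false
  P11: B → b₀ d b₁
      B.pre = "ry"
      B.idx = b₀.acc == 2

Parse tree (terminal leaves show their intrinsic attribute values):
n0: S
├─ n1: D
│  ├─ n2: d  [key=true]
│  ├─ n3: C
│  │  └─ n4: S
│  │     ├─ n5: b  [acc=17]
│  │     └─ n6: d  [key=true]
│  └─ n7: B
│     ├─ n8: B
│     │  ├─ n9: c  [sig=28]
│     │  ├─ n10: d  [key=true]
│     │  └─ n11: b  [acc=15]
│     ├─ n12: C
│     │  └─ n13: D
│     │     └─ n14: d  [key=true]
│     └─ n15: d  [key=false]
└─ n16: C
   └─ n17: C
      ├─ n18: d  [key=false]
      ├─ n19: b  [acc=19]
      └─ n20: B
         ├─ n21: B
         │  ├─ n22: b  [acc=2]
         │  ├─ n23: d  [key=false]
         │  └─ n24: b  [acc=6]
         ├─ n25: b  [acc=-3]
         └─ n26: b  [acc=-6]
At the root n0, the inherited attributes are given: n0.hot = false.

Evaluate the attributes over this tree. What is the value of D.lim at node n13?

1. n0.hot = false  [given at root]
2. n1.fin = true  [S.hot == false]
3. n1.tag = false  [false]
4. n1.idx = -9  [-9]
5. n2.key = true  [terminal]
6. n3.live = 6  [D.idx * 2 + 24]
7. n3.idx = false  [D.idx > -9]
8. n4.hot = false  [false]
9. n5.acc = 17  [terminal]
10. n6.key = true  [terminal]
11. n4.lim = "vu"  ["vu"]
12. n3.lab = false  [C.live > 6]
13. n3.env = "vuy"  [S.lim ++ "y"]
14. n9.sig = 28  [terminal]
15. n10.key = true  [terminal]
16. n11.acc = 15  [terminal]
17. n8.pre = "vw"  ["vw"]
18. n8.idx = false  [b.acc > 15]
19. n12.live = -9  [len(B₁.pre) - 11]
20. n12.idx = false  [B₁.idx == true]
21. n13.fin = false  [C.live > -9]
22. n13.tag = false  [C.idx == true]
23. n13.idx = 26  [C.live + 35]
24. n14.key = true  [terminal]
25. n13.lim = true  [d.key or D.fin]
26. n12.lab = false  [C.live > -9]
27. n12.env = "pk"  ["pk"]
28. n15.key = false  [terminal]
29. n7.pre = "mvw"  ["m" ++ B₁.pre]
30. n7.idx = false  [d.key and B₁.idx]
31. n1.lim = false  [B.idx == true]
32. n16.live = 19  [19]
33. n16.idx = false  [D.lim == true]
34. n17.live = 23  [C₀.live + 4]
35. n17.idx = true  [C₀.live > 18]
36. n18.key = false  [terminal]
37. n19.acc = 19  [terminal]
38. n22.acc = 2  [terminal]
39. n23.key = false  [terminal]
40. n24.acc = 6  [terminal]
41. n21.pre = "ry"  ["ry"]
42. n21.idx = true  [b₀.acc == 2]
43. n25.acc = -3  [terminal]
44. n26.acc = -6  [terminal]
45. n20.pre = "kry"  ["k" ++ B₁.pre]
46. n20.idx = false  [false]
47. n17.lab = false  [not C.idx]
48. n17.env = "rv"  ["rv"]
49. n16.lab = true  [C₁.lab == false]
50. n16.env = "rrv"  ["r" ++ C₁.env]
51. n0.lim = "zrrv"  ["z" ++ C.env]

true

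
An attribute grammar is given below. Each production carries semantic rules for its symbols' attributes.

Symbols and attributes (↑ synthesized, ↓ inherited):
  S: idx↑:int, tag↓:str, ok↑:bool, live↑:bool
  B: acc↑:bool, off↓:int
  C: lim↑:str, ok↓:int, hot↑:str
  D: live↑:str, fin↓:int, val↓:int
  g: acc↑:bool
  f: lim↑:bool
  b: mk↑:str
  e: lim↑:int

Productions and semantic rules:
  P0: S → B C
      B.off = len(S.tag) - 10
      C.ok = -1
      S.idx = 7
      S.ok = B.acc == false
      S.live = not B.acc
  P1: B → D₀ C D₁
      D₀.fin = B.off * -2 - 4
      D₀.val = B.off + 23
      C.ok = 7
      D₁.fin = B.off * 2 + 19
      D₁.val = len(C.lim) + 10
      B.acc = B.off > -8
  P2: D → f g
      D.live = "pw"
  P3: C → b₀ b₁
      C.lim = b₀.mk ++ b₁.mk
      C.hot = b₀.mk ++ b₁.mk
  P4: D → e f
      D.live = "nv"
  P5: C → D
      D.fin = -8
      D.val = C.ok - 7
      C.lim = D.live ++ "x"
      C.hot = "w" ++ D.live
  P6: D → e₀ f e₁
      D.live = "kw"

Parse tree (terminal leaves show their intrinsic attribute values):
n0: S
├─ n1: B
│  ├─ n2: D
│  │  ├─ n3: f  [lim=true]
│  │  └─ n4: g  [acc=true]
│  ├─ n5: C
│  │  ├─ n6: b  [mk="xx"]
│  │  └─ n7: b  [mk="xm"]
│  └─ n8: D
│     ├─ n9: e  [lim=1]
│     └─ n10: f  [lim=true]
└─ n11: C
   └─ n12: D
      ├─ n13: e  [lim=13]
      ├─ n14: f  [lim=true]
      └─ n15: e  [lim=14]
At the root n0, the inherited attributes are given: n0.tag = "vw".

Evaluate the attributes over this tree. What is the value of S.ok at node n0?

true

1. n0.tag = "vw"  [given at root]
2. n1.off = -8  [len(S.tag) - 10]
3. n2.fin = 12  [B.off * -2 - 4]
4. n2.val = 15  [B.off + 23]
5. n3.lim = true  [terminal]
6. n4.acc = true  [terminal]
7. n2.live = "pw"  ["pw"]
8. n5.ok = 7  [7]
9. n6.mk = "xx"  [terminal]
10. n7.mk = "xm"  [terminal]
11. n5.lim = "xxxm"  [b₀.mk ++ b₁.mk]
12. n5.hot = "xxxm"  [b₀.mk ++ b₁.mk]
13. n8.fin = 3  [B.off * 2 + 19]
14. n8.val = 14  [len(C.lim) + 10]
15. n9.lim = 1  [terminal]
16. n10.lim = true  [terminal]
17. n8.live = "nv"  ["nv"]
18. n1.acc = false  [B.off > -8]
19. n11.ok = -1  [-1]
20. n12.fin = -8  [-8]
21. n12.val = -8  [C.ok - 7]
22. n13.lim = 13  [terminal]
23. n14.lim = true  [terminal]
24. n15.lim = 14  [terminal]
25. n12.live = "kw"  ["kw"]
26. n11.lim = "kwx"  [D.live ++ "x"]
27. n11.hot = "wkw"  ["w" ++ D.live]
28. n0.idx = 7  [7]
29. n0.ok = true  [B.acc == false]
30. n0.live = true  [not B.acc]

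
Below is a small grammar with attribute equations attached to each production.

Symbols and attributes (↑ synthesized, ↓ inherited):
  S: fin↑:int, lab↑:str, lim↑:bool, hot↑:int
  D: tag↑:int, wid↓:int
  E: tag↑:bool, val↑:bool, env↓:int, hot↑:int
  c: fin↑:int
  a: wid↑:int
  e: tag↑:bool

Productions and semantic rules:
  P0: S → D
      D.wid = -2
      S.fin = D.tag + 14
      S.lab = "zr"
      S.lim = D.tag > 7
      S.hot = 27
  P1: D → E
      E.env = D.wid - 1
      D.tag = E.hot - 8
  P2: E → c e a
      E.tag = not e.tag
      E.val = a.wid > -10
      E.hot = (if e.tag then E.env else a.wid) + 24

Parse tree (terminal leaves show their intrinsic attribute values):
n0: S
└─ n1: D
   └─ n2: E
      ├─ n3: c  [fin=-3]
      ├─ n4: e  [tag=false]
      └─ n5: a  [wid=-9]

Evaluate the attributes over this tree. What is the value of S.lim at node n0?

false

1. n1.wid = -2  [-2]
2. n2.env = -3  [D.wid - 1]
3. n3.fin = -3  [terminal]
4. n4.tag = false  [terminal]
5. n5.wid = -9  [terminal]
6. n2.tag = true  [not e.tag]
7. n2.val = true  [a.wid > -10]
8. n2.hot = 15  [(if e.tag then E.env else a.wid) + 24]
9. n1.tag = 7  [E.hot - 8]
10. n0.fin = 21  [D.tag + 14]
11. n0.lab = "zr"  ["zr"]
12. n0.lim = false  [D.tag > 7]
13. n0.hot = 27  [27]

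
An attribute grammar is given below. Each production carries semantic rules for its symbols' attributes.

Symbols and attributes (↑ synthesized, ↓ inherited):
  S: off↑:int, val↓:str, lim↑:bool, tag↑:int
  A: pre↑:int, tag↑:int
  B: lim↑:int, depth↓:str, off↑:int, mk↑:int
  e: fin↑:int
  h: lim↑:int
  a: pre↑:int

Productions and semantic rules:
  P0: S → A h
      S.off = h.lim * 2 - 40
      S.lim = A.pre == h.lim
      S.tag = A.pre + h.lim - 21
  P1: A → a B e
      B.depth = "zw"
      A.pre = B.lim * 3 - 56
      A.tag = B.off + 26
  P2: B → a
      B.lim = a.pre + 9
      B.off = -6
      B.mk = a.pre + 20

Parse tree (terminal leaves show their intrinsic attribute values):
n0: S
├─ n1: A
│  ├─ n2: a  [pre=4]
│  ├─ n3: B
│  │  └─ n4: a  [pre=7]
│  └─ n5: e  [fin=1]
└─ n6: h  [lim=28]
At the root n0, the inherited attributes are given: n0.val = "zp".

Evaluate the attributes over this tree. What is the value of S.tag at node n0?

-1

1. n0.val = "zp"  [given at root]
2. n2.pre = 4  [terminal]
3. n3.depth = "zw"  ["zw"]
4. n4.pre = 7  [terminal]
5. n3.lim = 16  [a.pre + 9]
6. n3.off = -6  [-6]
7. n3.mk = 27  [a.pre + 20]
8. n5.fin = 1  [terminal]
9. n1.pre = -8  [B.lim * 3 - 56]
10. n1.tag = 20  [B.off + 26]
11. n6.lim = 28  [terminal]
12. n0.off = 16  [h.lim * 2 - 40]
13. n0.lim = false  [A.pre == h.lim]
14. n0.tag = -1  [A.pre + h.lim - 21]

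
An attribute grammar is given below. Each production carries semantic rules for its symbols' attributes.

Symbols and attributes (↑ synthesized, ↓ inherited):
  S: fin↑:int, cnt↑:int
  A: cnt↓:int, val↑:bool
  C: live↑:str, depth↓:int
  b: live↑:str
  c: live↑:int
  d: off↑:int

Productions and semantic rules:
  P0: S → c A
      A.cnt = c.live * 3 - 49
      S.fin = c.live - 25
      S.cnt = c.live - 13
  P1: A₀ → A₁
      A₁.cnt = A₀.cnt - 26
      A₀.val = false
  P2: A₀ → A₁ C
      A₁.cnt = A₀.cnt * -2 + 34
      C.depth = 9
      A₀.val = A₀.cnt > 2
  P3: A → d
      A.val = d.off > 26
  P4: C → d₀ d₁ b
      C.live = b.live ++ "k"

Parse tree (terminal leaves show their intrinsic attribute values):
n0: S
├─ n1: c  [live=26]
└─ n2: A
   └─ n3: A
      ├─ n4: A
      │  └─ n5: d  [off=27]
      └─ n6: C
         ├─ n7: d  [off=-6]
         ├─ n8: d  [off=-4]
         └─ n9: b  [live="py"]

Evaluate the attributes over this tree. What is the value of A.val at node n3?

1. n1.live = 26  [terminal]
2. n2.cnt = 29  [c.live * 3 - 49]
3. n3.cnt = 3  [A₀.cnt - 26]
4. n4.cnt = 28  [A₀.cnt * -2 + 34]
5. n5.off = 27  [terminal]
6. n4.val = true  [d.off > 26]
7. n6.depth = 9  [9]
8. n7.off = -6  [terminal]
9. n8.off = -4  [terminal]
10. n9.live = "py"  [terminal]
11. n6.live = "pyk"  [b.live ++ "k"]
12. n3.val = true  [A₀.cnt > 2]
13. n2.val = false  [false]
14. n0.fin = 1  [c.live - 25]
15. n0.cnt = 13  [c.live - 13]

true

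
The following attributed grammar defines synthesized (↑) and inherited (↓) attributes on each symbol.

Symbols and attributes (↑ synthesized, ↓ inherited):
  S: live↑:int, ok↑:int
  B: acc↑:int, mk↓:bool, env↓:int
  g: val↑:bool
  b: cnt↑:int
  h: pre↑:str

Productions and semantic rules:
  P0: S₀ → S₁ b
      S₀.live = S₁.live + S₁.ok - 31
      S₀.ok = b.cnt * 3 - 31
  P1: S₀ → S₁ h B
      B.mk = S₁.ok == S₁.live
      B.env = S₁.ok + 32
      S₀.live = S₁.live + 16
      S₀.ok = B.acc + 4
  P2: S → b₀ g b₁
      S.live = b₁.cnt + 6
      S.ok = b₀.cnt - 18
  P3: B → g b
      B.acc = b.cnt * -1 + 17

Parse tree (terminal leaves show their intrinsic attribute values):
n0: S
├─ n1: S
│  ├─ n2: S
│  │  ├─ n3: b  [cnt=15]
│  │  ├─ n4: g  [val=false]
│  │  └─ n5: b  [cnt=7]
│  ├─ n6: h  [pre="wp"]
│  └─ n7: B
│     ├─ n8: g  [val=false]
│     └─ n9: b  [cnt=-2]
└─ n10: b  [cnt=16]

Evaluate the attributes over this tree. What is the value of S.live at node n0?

21

1. n3.cnt = 15  [terminal]
2. n4.val = false  [terminal]
3. n5.cnt = 7  [terminal]
4. n2.live = 13  [b₁.cnt + 6]
5. n2.ok = -3  [b₀.cnt - 18]
6. n6.pre = "wp"  [terminal]
7. n7.mk = false  [S₁.ok == S₁.live]
8. n7.env = 29  [S₁.ok + 32]
9. n8.val = false  [terminal]
10. n9.cnt = -2  [terminal]
11. n7.acc = 19  [b.cnt * -1 + 17]
12. n1.live = 29  [S₁.live + 16]
13. n1.ok = 23  [B.acc + 4]
14. n10.cnt = 16  [terminal]
15. n0.live = 21  [S₁.live + S₁.ok - 31]
16. n0.ok = 17  [b.cnt * 3 - 31]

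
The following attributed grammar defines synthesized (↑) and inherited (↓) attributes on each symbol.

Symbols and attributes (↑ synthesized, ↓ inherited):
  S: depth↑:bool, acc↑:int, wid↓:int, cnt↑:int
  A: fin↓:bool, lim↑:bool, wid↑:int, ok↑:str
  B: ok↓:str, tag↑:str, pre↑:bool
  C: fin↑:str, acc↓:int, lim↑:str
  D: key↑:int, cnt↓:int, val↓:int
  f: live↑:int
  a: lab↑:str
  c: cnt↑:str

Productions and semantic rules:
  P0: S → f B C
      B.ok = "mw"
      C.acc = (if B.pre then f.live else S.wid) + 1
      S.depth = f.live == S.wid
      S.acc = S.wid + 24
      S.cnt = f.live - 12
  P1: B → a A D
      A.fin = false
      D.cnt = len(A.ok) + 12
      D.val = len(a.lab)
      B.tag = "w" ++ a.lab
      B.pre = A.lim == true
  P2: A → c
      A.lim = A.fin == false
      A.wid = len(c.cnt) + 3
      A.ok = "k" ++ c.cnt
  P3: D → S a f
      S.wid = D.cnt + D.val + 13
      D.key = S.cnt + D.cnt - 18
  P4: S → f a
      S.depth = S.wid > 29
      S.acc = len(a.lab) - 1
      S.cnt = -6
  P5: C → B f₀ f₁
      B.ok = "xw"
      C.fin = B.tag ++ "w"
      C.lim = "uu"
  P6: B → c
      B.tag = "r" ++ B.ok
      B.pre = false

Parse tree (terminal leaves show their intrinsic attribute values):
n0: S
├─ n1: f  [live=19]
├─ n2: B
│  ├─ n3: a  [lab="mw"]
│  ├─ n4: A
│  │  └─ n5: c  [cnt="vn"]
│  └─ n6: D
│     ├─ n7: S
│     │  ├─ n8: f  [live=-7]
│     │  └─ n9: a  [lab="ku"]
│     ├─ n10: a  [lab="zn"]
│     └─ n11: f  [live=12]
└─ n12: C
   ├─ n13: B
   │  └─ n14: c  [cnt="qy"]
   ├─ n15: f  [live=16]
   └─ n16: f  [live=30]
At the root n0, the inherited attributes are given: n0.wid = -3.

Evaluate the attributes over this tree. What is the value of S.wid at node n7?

30

1. n0.wid = -3  [given at root]
2. n1.live = 19  [terminal]
3. n2.ok = "mw"  ["mw"]
4. n3.lab = "mw"  [terminal]
5. n4.fin = false  [false]
6. n5.cnt = "vn"  [terminal]
7. n4.lim = true  [A.fin == false]
8. n4.wid = 5  [len(c.cnt) + 3]
9. n4.ok = "kvn"  ["k" ++ c.cnt]
10. n6.cnt = 15  [len(A.ok) + 12]
11. n6.val = 2  [len(a.lab)]
12. n7.wid = 30  [D.cnt + D.val + 13]
13. n8.live = -7  [terminal]
14. n9.lab = "ku"  [terminal]
15. n7.depth = true  [S.wid > 29]
16. n7.acc = 1  [len(a.lab) - 1]
17. n7.cnt = -6  [-6]
18. n10.lab = "zn"  [terminal]
19. n11.live = 12  [terminal]
20. n6.key = -9  [S.cnt + D.cnt - 18]
21. n2.tag = "wmw"  ["w" ++ a.lab]
22. n2.pre = true  [A.lim == true]
23. n12.acc = 20  [(if B.pre then f.live else S.wid) + 1]
24. n13.ok = "xw"  ["xw"]
25. n14.cnt = "qy"  [terminal]
26. n13.tag = "rxw"  ["r" ++ B.ok]
27. n13.pre = false  [false]
28. n15.live = 16  [terminal]
29. n16.live = 30  [terminal]
30. n12.fin = "rxww"  [B.tag ++ "w"]
31. n12.lim = "uu"  ["uu"]
32. n0.depth = false  [f.live == S.wid]
33. n0.acc = 21  [S.wid + 24]
34. n0.cnt = 7  [f.live - 12]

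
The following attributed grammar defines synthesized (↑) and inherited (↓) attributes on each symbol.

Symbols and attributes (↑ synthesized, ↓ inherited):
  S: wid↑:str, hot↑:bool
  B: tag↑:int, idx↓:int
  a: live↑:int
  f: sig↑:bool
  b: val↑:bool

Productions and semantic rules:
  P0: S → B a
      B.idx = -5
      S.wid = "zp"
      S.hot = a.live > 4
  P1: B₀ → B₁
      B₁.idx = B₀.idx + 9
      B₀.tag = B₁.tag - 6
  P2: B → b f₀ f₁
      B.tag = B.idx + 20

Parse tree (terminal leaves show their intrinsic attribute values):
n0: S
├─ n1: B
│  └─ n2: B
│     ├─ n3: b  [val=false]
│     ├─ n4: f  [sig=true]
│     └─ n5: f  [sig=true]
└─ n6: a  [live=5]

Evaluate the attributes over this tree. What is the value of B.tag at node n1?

1. n1.idx = -5  [-5]
2. n2.idx = 4  [B₀.idx + 9]
3. n3.val = false  [terminal]
4. n4.sig = true  [terminal]
5. n5.sig = true  [terminal]
6. n2.tag = 24  [B.idx + 20]
7. n1.tag = 18  [B₁.tag - 6]
8. n6.live = 5  [terminal]
9. n0.wid = "zp"  ["zp"]
10. n0.hot = true  [a.live > 4]

18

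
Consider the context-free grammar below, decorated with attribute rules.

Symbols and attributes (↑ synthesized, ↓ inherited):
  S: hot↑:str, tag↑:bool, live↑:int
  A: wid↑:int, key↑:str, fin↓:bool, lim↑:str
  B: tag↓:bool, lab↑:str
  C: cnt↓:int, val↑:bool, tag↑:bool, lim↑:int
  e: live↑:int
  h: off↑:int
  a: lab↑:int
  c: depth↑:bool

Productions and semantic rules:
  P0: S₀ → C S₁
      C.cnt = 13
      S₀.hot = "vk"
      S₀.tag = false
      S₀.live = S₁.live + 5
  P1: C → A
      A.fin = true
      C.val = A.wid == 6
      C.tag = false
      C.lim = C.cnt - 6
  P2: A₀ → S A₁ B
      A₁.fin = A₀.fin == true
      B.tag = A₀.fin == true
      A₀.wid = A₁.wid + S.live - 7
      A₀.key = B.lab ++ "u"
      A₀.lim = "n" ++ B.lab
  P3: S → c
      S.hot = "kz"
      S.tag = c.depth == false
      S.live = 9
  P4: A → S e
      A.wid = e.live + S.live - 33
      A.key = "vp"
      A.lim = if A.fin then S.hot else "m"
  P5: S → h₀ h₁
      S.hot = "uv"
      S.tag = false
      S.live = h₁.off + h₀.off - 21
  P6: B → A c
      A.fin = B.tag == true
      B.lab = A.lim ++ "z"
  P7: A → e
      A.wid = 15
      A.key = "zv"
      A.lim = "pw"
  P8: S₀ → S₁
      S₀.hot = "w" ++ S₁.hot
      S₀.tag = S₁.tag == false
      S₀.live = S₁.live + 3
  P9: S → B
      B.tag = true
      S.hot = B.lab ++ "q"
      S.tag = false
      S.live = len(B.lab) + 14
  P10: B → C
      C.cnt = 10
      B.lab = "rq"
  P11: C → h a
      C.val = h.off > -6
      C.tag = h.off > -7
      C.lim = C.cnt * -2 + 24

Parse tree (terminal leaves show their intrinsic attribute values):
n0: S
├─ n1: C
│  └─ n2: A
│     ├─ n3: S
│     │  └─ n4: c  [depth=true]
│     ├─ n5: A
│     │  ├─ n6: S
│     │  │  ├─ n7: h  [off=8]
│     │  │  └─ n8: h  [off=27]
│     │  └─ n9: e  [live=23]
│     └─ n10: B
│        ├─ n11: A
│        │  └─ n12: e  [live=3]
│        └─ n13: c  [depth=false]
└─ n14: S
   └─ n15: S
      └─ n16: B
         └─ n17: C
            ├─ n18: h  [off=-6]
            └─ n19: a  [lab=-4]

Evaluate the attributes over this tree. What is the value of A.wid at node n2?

1. n1.cnt = 13  [13]
2. n2.fin = true  [true]
3. n4.depth = true  [terminal]
4. n3.hot = "kz"  ["kz"]
5. n3.tag = false  [c.depth == false]
6. n3.live = 9  [9]
7. n5.fin = true  [A₀.fin == true]
8. n7.off = 8  [terminal]
9. n8.off = 27  [terminal]
10. n6.hot = "uv"  ["uv"]
11. n6.tag = false  [false]
12. n6.live = 14  [h₁.off + h₀.off - 21]
13. n9.live = 23  [terminal]
14. n5.wid = 4  [e.live + S.live - 33]
15. n5.key = "vp"  ["vp"]
16. n5.lim = "uv"  [if A.fin then S.hot else "m"]
17. n10.tag = true  [A₀.fin == true]
18. n11.fin = true  [B.tag == true]
19. n12.live = 3  [terminal]
20. n11.wid = 15  [15]
21. n11.key = "zv"  ["zv"]
22. n11.lim = "pw"  ["pw"]
23. n13.depth = false  [terminal]
24. n10.lab = "pwz"  [A.lim ++ "z"]
25. n2.wid = 6  [A₁.wid + S.live - 7]
26. n2.key = "pwzu"  [B.lab ++ "u"]
27. n2.lim = "npwz"  ["n" ++ B.lab]
28. n1.val = true  [A.wid == 6]
29. n1.tag = false  [false]
30. n1.lim = 7  [C.cnt - 6]
31. n16.tag = true  [true]
32. n17.cnt = 10  [10]
33. n18.off = -6  [terminal]
34. n19.lab = -4  [terminal]
35. n17.val = false  [h.off > -6]
36. n17.tag = true  [h.off > -7]
37. n17.lim = 4  [C.cnt * -2 + 24]
38. n16.lab = "rq"  ["rq"]
39. n15.hot = "rqq"  [B.lab ++ "q"]
40. n15.tag = false  [false]
41. n15.live = 16  [len(B.lab) + 14]
42. n14.hot = "wrqq"  ["w" ++ S₁.hot]
43. n14.tag = true  [S₁.tag == false]
44. n14.live = 19  [S₁.live + 3]
45. n0.hot = "vk"  ["vk"]
46. n0.tag = false  [false]
47. n0.live = 24  [S₁.live + 5]

6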